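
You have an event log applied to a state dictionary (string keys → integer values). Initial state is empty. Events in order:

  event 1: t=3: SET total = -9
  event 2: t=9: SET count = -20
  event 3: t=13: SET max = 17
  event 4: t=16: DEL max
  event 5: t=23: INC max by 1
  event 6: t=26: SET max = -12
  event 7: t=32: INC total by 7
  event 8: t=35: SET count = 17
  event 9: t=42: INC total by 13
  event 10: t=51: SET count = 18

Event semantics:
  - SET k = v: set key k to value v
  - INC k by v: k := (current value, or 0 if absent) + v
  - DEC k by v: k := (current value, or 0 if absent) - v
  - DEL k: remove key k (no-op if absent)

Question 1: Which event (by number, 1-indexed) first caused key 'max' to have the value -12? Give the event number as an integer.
Looking for first event where max becomes -12:
  event 3: max = 17
  event 4: max = (absent)
  event 5: max = 1
  event 6: max 1 -> -12  <-- first match

Answer: 6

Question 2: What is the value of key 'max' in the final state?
Answer: -12

Derivation:
Track key 'max' through all 10 events:
  event 1 (t=3: SET total = -9): max unchanged
  event 2 (t=9: SET count = -20): max unchanged
  event 3 (t=13: SET max = 17): max (absent) -> 17
  event 4 (t=16: DEL max): max 17 -> (absent)
  event 5 (t=23: INC max by 1): max (absent) -> 1
  event 6 (t=26: SET max = -12): max 1 -> -12
  event 7 (t=32: INC total by 7): max unchanged
  event 8 (t=35: SET count = 17): max unchanged
  event 9 (t=42: INC total by 13): max unchanged
  event 10 (t=51: SET count = 18): max unchanged
Final: max = -12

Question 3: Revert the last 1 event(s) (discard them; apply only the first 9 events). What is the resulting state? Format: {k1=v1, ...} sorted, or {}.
Keep first 9 events (discard last 1):
  after event 1 (t=3: SET total = -9): {total=-9}
  after event 2 (t=9: SET count = -20): {count=-20, total=-9}
  after event 3 (t=13: SET max = 17): {count=-20, max=17, total=-9}
  after event 4 (t=16: DEL max): {count=-20, total=-9}
  after event 5 (t=23: INC max by 1): {count=-20, max=1, total=-9}
  after event 6 (t=26: SET max = -12): {count=-20, max=-12, total=-9}
  after event 7 (t=32: INC total by 7): {count=-20, max=-12, total=-2}
  after event 8 (t=35: SET count = 17): {count=17, max=-12, total=-2}
  after event 9 (t=42: INC total by 13): {count=17, max=-12, total=11}

Answer: {count=17, max=-12, total=11}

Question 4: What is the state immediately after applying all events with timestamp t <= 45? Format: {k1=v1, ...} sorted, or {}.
Apply events with t <= 45 (9 events):
  after event 1 (t=3: SET total = -9): {total=-9}
  after event 2 (t=9: SET count = -20): {count=-20, total=-9}
  after event 3 (t=13: SET max = 17): {count=-20, max=17, total=-9}
  after event 4 (t=16: DEL max): {count=-20, total=-9}
  after event 5 (t=23: INC max by 1): {count=-20, max=1, total=-9}
  after event 6 (t=26: SET max = -12): {count=-20, max=-12, total=-9}
  after event 7 (t=32: INC total by 7): {count=-20, max=-12, total=-2}
  after event 8 (t=35: SET count = 17): {count=17, max=-12, total=-2}
  after event 9 (t=42: INC total by 13): {count=17, max=-12, total=11}

Answer: {count=17, max=-12, total=11}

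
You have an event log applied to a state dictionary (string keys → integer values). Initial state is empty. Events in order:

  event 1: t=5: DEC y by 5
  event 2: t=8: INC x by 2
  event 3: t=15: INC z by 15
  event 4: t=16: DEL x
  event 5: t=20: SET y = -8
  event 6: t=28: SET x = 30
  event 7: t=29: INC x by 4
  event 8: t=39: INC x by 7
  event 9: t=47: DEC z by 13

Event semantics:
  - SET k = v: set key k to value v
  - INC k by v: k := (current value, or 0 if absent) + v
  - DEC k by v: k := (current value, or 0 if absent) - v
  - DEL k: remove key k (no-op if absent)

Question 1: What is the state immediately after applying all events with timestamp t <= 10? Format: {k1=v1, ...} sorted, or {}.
Apply events with t <= 10 (2 events):
  after event 1 (t=5: DEC y by 5): {y=-5}
  after event 2 (t=8: INC x by 2): {x=2, y=-5}

Answer: {x=2, y=-5}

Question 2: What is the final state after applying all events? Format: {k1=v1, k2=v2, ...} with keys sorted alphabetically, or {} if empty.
  after event 1 (t=5: DEC y by 5): {y=-5}
  after event 2 (t=8: INC x by 2): {x=2, y=-5}
  after event 3 (t=15: INC z by 15): {x=2, y=-5, z=15}
  after event 4 (t=16: DEL x): {y=-5, z=15}
  after event 5 (t=20: SET y = -8): {y=-8, z=15}
  after event 6 (t=28: SET x = 30): {x=30, y=-8, z=15}
  after event 7 (t=29: INC x by 4): {x=34, y=-8, z=15}
  after event 8 (t=39: INC x by 7): {x=41, y=-8, z=15}
  after event 9 (t=47: DEC z by 13): {x=41, y=-8, z=2}

Answer: {x=41, y=-8, z=2}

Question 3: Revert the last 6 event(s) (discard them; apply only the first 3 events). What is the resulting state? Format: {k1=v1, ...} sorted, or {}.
Keep first 3 events (discard last 6):
  after event 1 (t=5: DEC y by 5): {y=-5}
  after event 2 (t=8: INC x by 2): {x=2, y=-5}
  after event 3 (t=15: INC z by 15): {x=2, y=-5, z=15}

Answer: {x=2, y=-5, z=15}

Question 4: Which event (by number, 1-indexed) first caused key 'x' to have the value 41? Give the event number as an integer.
Looking for first event where x becomes 41:
  event 2: x = 2
  event 3: x = 2
  event 4: x = (absent)
  event 6: x = 30
  event 7: x = 34
  event 8: x 34 -> 41  <-- first match

Answer: 8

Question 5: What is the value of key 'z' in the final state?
Answer: 2

Derivation:
Track key 'z' through all 9 events:
  event 1 (t=5: DEC y by 5): z unchanged
  event 2 (t=8: INC x by 2): z unchanged
  event 3 (t=15: INC z by 15): z (absent) -> 15
  event 4 (t=16: DEL x): z unchanged
  event 5 (t=20: SET y = -8): z unchanged
  event 6 (t=28: SET x = 30): z unchanged
  event 7 (t=29: INC x by 4): z unchanged
  event 8 (t=39: INC x by 7): z unchanged
  event 9 (t=47: DEC z by 13): z 15 -> 2
Final: z = 2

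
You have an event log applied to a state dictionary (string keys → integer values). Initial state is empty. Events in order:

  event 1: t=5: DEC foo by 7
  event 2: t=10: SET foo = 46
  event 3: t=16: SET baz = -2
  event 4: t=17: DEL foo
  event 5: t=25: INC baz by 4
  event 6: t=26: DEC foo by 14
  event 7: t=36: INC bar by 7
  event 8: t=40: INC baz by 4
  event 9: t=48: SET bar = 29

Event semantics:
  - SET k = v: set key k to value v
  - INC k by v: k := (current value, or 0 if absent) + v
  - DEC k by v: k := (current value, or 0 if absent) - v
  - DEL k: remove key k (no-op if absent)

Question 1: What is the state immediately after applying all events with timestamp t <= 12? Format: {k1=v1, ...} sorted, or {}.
Answer: {foo=46}

Derivation:
Apply events with t <= 12 (2 events):
  after event 1 (t=5: DEC foo by 7): {foo=-7}
  after event 2 (t=10: SET foo = 46): {foo=46}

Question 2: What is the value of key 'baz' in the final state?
Track key 'baz' through all 9 events:
  event 1 (t=5: DEC foo by 7): baz unchanged
  event 2 (t=10: SET foo = 46): baz unchanged
  event 3 (t=16: SET baz = -2): baz (absent) -> -2
  event 4 (t=17: DEL foo): baz unchanged
  event 5 (t=25: INC baz by 4): baz -2 -> 2
  event 6 (t=26: DEC foo by 14): baz unchanged
  event 7 (t=36: INC bar by 7): baz unchanged
  event 8 (t=40: INC baz by 4): baz 2 -> 6
  event 9 (t=48: SET bar = 29): baz unchanged
Final: baz = 6

Answer: 6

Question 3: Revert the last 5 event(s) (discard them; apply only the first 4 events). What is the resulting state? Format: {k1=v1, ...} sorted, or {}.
Answer: {baz=-2}

Derivation:
Keep first 4 events (discard last 5):
  after event 1 (t=5: DEC foo by 7): {foo=-7}
  after event 2 (t=10: SET foo = 46): {foo=46}
  after event 3 (t=16: SET baz = -2): {baz=-2, foo=46}
  after event 4 (t=17: DEL foo): {baz=-2}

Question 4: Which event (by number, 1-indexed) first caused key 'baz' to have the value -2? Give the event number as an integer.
Looking for first event where baz becomes -2:
  event 3: baz (absent) -> -2  <-- first match

Answer: 3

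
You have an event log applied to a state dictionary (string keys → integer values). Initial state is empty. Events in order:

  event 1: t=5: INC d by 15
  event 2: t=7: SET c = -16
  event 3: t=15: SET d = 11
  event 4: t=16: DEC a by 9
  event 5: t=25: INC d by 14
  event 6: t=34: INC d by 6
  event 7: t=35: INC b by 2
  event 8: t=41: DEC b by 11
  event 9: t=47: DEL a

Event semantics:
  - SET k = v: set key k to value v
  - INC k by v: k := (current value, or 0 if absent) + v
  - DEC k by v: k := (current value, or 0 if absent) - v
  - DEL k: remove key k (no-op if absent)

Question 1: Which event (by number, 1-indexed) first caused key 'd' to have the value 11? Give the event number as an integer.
Answer: 3

Derivation:
Looking for first event where d becomes 11:
  event 1: d = 15
  event 2: d = 15
  event 3: d 15 -> 11  <-- first match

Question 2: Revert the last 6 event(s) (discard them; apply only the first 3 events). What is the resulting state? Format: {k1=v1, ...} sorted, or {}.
Keep first 3 events (discard last 6):
  after event 1 (t=5: INC d by 15): {d=15}
  after event 2 (t=7: SET c = -16): {c=-16, d=15}
  after event 3 (t=15: SET d = 11): {c=-16, d=11}

Answer: {c=-16, d=11}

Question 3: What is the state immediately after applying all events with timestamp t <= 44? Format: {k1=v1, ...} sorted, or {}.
Answer: {a=-9, b=-9, c=-16, d=31}

Derivation:
Apply events with t <= 44 (8 events):
  after event 1 (t=5: INC d by 15): {d=15}
  after event 2 (t=7: SET c = -16): {c=-16, d=15}
  after event 3 (t=15: SET d = 11): {c=-16, d=11}
  after event 4 (t=16: DEC a by 9): {a=-9, c=-16, d=11}
  after event 5 (t=25: INC d by 14): {a=-9, c=-16, d=25}
  after event 6 (t=34: INC d by 6): {a=-9, c=-16, d=31}
  after event 7 (t=35: INC b by 2): {a=-9, b=2, c=-16, d=31}
  after event 8 (t=41: DEC b by 11): {a=-9, b=-9, c=-16, d=31}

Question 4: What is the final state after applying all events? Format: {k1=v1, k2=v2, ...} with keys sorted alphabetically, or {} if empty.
  after event 1 (t=5: INC d by 15): {d=15}
  after event 2 (t=7: SET c = -16): {c=-16, d=15}
  after event 3 (t=15: SET d = 11): {c=-16, d=11}
  after event 4 (t=16: DEC a by 9): {a=-9, c=-16, d=11}
  after event 5 (t=25: INC d by 14): {a=-9, c=-16, d=25}
  after event 6 (t=34: INC d by 6): {a=-9, c=-16, d=31}
  after event 7 (t=35: INC b by 2): {a=-9, b=2, c=-16, d=31}
  after event 8 (t=41: DEC b by 11): {a=-9, b=-9, c=-16, d=31}
  after event 9 (t=47: DEL a): {b=-9, c=-16, d=31}

Answer: {b=-9, c=-16, d=31}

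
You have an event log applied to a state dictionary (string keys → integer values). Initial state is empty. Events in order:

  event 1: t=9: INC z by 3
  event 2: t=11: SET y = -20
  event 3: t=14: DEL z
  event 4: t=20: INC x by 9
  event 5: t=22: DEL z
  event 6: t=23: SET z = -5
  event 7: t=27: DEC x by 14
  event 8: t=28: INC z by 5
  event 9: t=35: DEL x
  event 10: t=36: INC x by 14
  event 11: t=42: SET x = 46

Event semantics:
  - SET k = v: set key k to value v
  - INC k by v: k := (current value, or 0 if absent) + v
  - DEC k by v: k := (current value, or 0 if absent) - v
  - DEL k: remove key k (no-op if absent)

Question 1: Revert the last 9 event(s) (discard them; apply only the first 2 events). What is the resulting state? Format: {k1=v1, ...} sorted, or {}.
Answer: {y=-20, z=3}

Derivation:
Keep first 2 events (discard last 9):
  after event 1 (t=9: INC z by 3): {z=3}
  after event 2 (t=11: SET y = -20): {y=-20, z=3}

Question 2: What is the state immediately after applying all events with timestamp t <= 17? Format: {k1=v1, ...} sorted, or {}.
Answer: {y=-20}

Derivation:
Apply events with t <= 17 (3 events):
  after event 1 (t=9: INC z by 3): {z=3}
  after event 2 (t=11: SET y = -20): {y=-20, z=3}
  after event 3 (t=14: DEL z): {y=-20}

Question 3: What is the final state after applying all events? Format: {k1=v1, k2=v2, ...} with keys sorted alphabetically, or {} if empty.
  after event 1 (t=9: INC z by 3): {z=3}
  after event 2 (t=11: SET y = -20): {y=-20, z=3}
  after event 3 (t=14: DEL z): {y=-20}
  after event 4 (t=20: INC x by 9): {x=9, y=-20}
  after event 5 (t=22: DEL z): {x=9, y=-20}
  after event 6 (t=23: SET z = -5): {x=9, y=-20, z=-5}
  after event 7 (t=27: DEC x by 14): {x=-5, y=-20, z=-5}
  after event 8 (t=28: INC z by 5): {x=-5, y=-20, z=0}
  after event 9 (t=35: DEL x): {y=-20, z=0}
  after event 10 (t=36: INC x by 14): {x=14, y=-20, z=0}
  after event 11 (t=42: SET x = 46): {x=46, y=-20, z=0}

Answer: {x=46, y=-20, z=0}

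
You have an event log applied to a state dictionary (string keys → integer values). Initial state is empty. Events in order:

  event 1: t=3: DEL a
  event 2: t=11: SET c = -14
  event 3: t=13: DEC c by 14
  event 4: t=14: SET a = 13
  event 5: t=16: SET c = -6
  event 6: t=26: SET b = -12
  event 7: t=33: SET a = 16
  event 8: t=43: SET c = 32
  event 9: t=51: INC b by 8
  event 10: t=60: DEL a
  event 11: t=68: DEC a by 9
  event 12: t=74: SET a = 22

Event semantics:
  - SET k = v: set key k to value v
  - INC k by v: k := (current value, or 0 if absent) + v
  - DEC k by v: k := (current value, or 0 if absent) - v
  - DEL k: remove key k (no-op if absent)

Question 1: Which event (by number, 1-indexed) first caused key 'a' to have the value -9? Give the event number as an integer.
Answer: 11

Derivation:
Looking for first event where a becomes -9:
  event 4: a = 13
  event 5: a = 13
  event 6: a = 13
  event 7: a = 16
  event 8: a = 16
  event 9: a = 16
  event 10: a = (absent)
  event 11: a (absent) -> -9  <-- first match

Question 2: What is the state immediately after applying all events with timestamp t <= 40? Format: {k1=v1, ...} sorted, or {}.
Answer: {a=16, b=-12, c=-6}

Derivation:
Apply events with t <= 40 (7 events):
  after event 1 (t=3: DEL a): {}
  after event 2 (t=11: SET c = -14): {c=-14}
  after event 3 (t=13: DEC c by 14): {c=-28}
  after event 4 (t=14: SET a = 13): {a=13, c=-28}
  after event 5 (t=16: SET c = -6): {a=13, c=-6}
  after event 6 (t=26: SET b = -12): {a=13, b=-12, c=-6}
  after event 7 (t=33: SET a = 16): {a=16, b=-12, c=-6}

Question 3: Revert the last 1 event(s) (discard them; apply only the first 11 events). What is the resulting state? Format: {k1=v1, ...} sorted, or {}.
Answer: {a=-9, b=-4, c=32}

Derivation:
Keep first 11 events (discard last 1):
  after event 1 (t=3: DEL a): {}
  after event 2 (t=11: SET c = -14): {c=-14}
  after event 3 (t=13: DEC c by 14): {c=-28}
  after event 4 (t=14: SET a = 13): {a=13, c=-28}
  after event 5 (t=16: SET c = -6): {a=13, c=-6}
  after event 6 (t=26: SET b = -12): {a=13, b=-12, c=-6}
  after event 7 (t=33: SET a = 16): {a=16, b=-12, c=-6}
  after event 8 (t=43: SET c = 32): {a=16, b=-12, c=32}
  after event 9 (t=51: INC b by 8): {a=16, b=-4, c=32}
  after event 10 (t=60: DEL a): {b=-4, c=32}
  after event 11 (t=68: DEC a by 9): {a=-9, b=-4, c=32}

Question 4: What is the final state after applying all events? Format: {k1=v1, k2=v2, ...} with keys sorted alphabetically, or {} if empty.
Answer: {a=22, b=-4, c=32}

Derivation:
  after event 1 (t=3: DEL a): {}
  after event 2 (t=11: SET c = -14): {c=-14}
  after event 3 (t=13: DEC c by 14): {c=-28}
  after event 4 (t=14: SET a = 13): {a=13, c=-28}
  after event 5 (t=16: SET c = -6): {a=13, c=-6}
  after event 6 (t=26: SET b = -12): {a=13, b=-12, c=-6}
  after event 7 (t=33: SET a = 16): {a=16, b=-12, c=-6}
  after event 8 (t=43: SET c = 32): {a=16, b=-12, c=32}
  after event 9 (t=51: INC b by 8): {a=16, b=-4, c=32}
  after event 10 (t=60: DEL a): {b=-4, c=32}
  after event 11 (t=68: DEC a by 9): {a=-9, b=-4, c=32}
  after event 12 (t=74: SET a = 22): {a=22, b=-4, c=32}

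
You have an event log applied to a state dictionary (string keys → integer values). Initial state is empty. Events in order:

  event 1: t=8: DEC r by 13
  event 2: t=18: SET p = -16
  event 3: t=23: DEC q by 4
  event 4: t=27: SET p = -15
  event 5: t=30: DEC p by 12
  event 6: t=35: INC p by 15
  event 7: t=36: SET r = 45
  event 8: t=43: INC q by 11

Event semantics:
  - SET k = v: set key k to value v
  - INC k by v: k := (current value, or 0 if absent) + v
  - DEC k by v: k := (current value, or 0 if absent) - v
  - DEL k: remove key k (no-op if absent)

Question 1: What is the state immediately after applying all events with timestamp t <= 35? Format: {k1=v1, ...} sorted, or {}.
Apply events with t <= 35 (6 events):
  after event 1 (t=8: DEC r by 13): {r=-13}
  after event 2 (t=18: SET p = -16): {p=-16, r=-13}
  after event 3 (t=23: DEC q by 4): {p=-16, q=-4, r=-13}
  after event 4 (t=27: SET p = -15): {p=-15, q=-4, r=-13}
  after event 5 (t=30: DEC p by 12): {p=-27, q=-4, r=-13}
  after event 6 (t=35: INC p by 15): {p=-12, q=-4, r=-13}

Answer: {p=-12, q=-4, r=-13}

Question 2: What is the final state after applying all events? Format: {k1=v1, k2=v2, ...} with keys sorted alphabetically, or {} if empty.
  after event 1 (t=8: DEC r by 13): {r=-13}
  after event 2 (t=18: SET p = -16): {p=-16, r=-13}
  after event 3 (t=23: DEC q by 4): {p=-16, q=-4, r=-13}
  after event 4 (t=27: SET p = -15): {p=-15, q=-4, r=-13}
  after event 5 (t=30: DEC p by 12): {p=-27, q=-4, r=-13}
  after event 6 (t=35: INC p by 15): {p=-12, q=-4, r=-13}
  after event 7 (t=36: SET r = 45): {p=-12, q=-4, r=45}
  after event 8 (t=43: INC q by 11): {p=-12, q=7, r=45}

Answer: {p=-12, q=7, r=45}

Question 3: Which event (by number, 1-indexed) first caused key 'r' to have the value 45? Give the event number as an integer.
Looking for first event where r becomes 45:
  event 1: r = -13
  event 2: r = -13
  event 3: r = -13
  event 4: r = -13
  event 5: r = -13
  event 6: r = -13
  event 7: r -13 -> 45  <-- first match

Answer: 7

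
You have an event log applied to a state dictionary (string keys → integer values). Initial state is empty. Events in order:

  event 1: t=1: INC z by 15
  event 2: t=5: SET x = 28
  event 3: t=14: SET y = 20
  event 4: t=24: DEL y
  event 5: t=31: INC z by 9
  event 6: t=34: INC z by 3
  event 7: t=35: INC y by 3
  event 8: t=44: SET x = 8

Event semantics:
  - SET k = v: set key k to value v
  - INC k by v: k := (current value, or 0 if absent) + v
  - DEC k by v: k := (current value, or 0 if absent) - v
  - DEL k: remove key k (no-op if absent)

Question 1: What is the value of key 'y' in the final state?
Answer: 3

Derivation:
Track key 'y' through all 8 events:
  event 1 (t=1: INC z by 15): y unchanged
  event 2 (t=5: SET x = 28): y unchanged
  event 3 (t=14: SET y = 20): y (absent) -> 20
  event 4 (t=24: DEL y): y 20 -> (absent)
  event 5 (t=31: INC z by 9): y unchanged
  event 6 (t=34: INC z by 3): y unchanged
  event 7 (t=35: INC y by 3): y (absent) -> 3
  event 8 (t=44: SET x = 8): y unchanged
Final: y = 3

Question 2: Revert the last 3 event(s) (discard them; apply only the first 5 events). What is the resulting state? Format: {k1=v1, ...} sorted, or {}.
Answer: {x=28, z=24}

Derivation:
Keep first 5 events (discard last 3):
  after event 1 (t=1: INC z by 15): {z=15}
  after event 2 (t=5: SET x = 28): {x=28, z=15}
  after event 3 (t=14: SET y = 20): {x=28, y=20, z=15}
  after event 4 (t=24: DEL y): {x=28, z=15}
  after event 5 (t=31: INC z by 9): {x=28, z=24}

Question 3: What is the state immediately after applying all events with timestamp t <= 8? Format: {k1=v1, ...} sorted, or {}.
Answer: {x=28, z=15}

Derivation:
Apply events with t <= 8 (2 events):
  after event 1 (t=1: INC z by 15): {z=15}
  after event 2 (t=5: SET x = 28): {x=28, z=15}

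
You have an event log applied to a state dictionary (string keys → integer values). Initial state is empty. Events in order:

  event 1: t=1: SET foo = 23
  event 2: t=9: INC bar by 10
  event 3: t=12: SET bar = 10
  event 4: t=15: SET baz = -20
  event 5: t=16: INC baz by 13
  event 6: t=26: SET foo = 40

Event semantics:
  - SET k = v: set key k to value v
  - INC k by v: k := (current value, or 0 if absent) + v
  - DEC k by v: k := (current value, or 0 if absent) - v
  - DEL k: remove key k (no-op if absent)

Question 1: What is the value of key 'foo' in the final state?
Track key 'foo' through all 6 events:
  event 1 (t=1: SET foo = 23): foo (absent) -> 23
  event 2 (t=9: INC bar by 10): foo unchanged
  event 3 (t=12: SET bar = 10): foo unchanged
  event 4 (t=15: SET baz = -20): foo unchanged
  event 5 (t=16: INC baz by 13): foo unchanged
  event 6 (t=26: SET foo = 40): foo 23 -> 40
Final: foo = 40

Answer: 40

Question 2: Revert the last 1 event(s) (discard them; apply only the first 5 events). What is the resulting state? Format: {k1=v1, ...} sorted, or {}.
Keep first 5 events (discard last 1):
  after event 1 (t=1: SET foo = 23): {foo=23}
  after event 2 (t=9: INC bar by 10): {bar=10, foo=23}
  after event 3 (t=12: SET bar = 10): {bar=10, foo=23}
  after event 4 (t=15: SET baz = -20): {bar=10, baz=-20, foo=23}
  after event 5 (t=16: INC baz by 13): {bar=10, baz=-7, foo=23}

Answer: {bar=10, baz=-7, foo=23}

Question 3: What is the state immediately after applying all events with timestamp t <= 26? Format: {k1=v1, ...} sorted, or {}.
Answer: {bar=10, baz=-7, foo=40}

Derivation:
Apply events with t <= 26 (6 events):
  after event 1 (t=1: SET foo = 23): {foo=23}
  after event 2 (t=9: INC bar by 10): {bar=10, foo=23}
  after event 3 (t=12: SET bar = 10): {bar=10, foo=23}
  after event 4 (t=15: SET baz = -20): {bar=10, baz=-20, foo=23}
  after event 5 (t=16: INC baz by 13): {bar=10, baz=-7, foo=23}
  after event 6 (t=26: SET foo = 40): {bar=10, baz=-7, foo=40}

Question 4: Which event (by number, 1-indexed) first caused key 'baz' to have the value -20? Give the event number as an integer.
Answer: 4

Derivation:
Looking for first event where baz becomes -20:
  event 4: baz (absent) -> -20  <-- first match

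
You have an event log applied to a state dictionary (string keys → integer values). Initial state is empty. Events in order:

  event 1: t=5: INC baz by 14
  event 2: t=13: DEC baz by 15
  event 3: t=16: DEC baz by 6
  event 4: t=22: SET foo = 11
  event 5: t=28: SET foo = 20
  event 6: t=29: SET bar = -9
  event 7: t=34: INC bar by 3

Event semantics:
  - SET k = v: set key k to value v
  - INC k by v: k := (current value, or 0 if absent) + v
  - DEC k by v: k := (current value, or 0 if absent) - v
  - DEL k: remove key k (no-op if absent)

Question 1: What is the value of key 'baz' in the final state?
Track key 'baz' through all 7 events:
  event 1 (t=5: INC baz by 14): baz (absent) -> 14
  event 2 (t=13: DEC baz by 15): baz 14 -> -1
  event 3 (t=16: DEC baz by 6): baz -1 -> -7
  event 4 (t=22: SET foo = 11): baz unchanged
  event 5 (t=28: SET foo = 20): baz unchanged
  event 6 (t=29: SET bar = -9): baz unchanged
  event 7 (t=34: INC bar by 3): baz unchanged
Final: baz = -7

Answer: -7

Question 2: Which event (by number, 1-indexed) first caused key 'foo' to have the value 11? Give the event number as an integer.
Looking for first event where foo becomes 11:
  event 4: foo (absent) -> 11  <-- first match

Answer: 4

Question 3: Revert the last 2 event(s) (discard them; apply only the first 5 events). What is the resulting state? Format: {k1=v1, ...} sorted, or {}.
Keep first 5 events (discard last 2):
  after event 1 (t=5: INC baz by 14): {baz=14}
  after event 2 (t=13: DEC baz by 15): {baz=-1}
  after event 3 (t=16: DEC baz by 6): {baz=-7}
  after event 4 (t=22: SET foo = 11): {baz=-7, foo=11}
  after event 5 (t=28: SET foo = 20): {baz=-7, foo=20}

Answer: {baz=-7, foo=20}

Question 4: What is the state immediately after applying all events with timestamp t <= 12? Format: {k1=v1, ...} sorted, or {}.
Apply events with t <= 12 (1 events):
  after event 1 (t=5: INC baz by 14): {baz=14}

Answer: {baz=14}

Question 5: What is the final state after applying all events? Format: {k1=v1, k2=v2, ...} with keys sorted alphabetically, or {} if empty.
  after event 1 (t=5: INC baz by 14): {baz=14}
  after event 2 (t=13: DEC baz by 15): {baz=-1}
  after event 3 (t=16: DEC baz by 6): {baz=-7}
  after event 4 (t=22: SET foo = 11): {baz=-7, foo=11}
  after event 5 (t=28: SET foo = 20): {baz=-7, foo=20}
  after event 6 (t=29: SET bar = -9): {bar=-9, baz=-7, foo=20}
  after event 7 (t=34: INC bar by 3): {bar=-6, baz=-7, foo=20}

Answer: {bar=-6, baz=-7, foo=20}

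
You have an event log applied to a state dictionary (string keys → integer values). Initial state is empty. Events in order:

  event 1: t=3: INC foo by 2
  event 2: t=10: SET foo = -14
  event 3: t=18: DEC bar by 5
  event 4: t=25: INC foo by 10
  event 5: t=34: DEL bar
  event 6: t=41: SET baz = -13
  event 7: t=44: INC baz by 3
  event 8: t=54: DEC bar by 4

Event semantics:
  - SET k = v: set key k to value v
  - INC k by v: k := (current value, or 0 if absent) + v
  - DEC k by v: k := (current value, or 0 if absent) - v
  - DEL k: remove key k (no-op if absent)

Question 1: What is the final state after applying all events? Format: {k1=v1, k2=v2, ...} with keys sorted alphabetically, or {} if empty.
  after event 1 (t=3: INC foo by 2): {foo=2}
  after event 2 (t=10: SET foo = -14): {foo=-14}
  after event 3 (t=18: DEC bar by 5): {bar=-5, foo=-14}
  after event 4 (t=25: INC foo by 10): {bar=-5, foo=-4}
  after event 5 (t=34: DEL bar): {foo=-4}
  after event 6 (t=41: SET baz = -13): {baz=-13, foo=-4}
  after event 7 (t=44: INC baz by 3): {baz=-10, foo=-4}
  after event 8 (t=54: DEC bar by 4): {bar=-4, baz=-10, foo=-4}

Answer: {bar=-4, baz=-10, foo=-4}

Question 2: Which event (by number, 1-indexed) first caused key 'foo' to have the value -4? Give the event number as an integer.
Answer: 4

Derivation:
Looking for first event where foo becomes -4:
  event 1: foo = 2
  event 2: foo = -14
  event 3: foo = -14
  event 4: foo -14 -> -4  <-- first match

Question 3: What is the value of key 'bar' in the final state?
Answer: -4

Derivation:
Track key 'bar' through all 8 events:
  event 1 (t=3: INC foo by 2): bar unchanged
  event 2 (t=10: SET foo = -14): bar unchanged
  event 3 (t=18: DEC bar by 5): bar (absent) -> -5
  event 4 (t=25: INC foo by 10): bar unchanged
  event 5 (t=34: DEL bar): bar -5 -> (absent)
  event 6 (t=41: SET baz = -13): bar unchanged
  event 7 (t=44: INC baz by 3): bar unchanged
  event 8 (t=54: DEC bar by 4): bar (absent) -> -4
Final: bar = -4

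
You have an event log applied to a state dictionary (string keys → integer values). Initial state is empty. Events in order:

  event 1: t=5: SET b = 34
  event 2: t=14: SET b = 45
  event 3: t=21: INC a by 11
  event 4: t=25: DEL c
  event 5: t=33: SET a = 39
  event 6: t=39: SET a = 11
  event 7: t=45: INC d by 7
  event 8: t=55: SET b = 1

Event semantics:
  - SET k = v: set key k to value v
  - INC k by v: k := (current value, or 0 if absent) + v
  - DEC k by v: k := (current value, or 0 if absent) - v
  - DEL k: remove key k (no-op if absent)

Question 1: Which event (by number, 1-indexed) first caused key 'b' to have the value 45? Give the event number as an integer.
Looking for first event where b becomes 45:
  event 1: b = 34
  event 2: b 34 -> 45  <-- first match

Answer: 2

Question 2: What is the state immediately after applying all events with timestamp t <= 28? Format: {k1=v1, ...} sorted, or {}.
Answer: {a=11, b=45}

Derivation:
Apply events with t <= 28 (4 events):
  after event 1 (t=5: SET b = 34): {b=34}
  after event 2 (t=14: SET b = 45): {b=45}
  after event 3 (t=21: INC a by 11): {a=11, b=45}
  after event 4 (t=25: DEL c): {a=11, b=45}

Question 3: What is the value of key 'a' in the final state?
Answer: 11

Derivation:
Track key 'a' through all 8 events:
  event 1 (t=5: SET b = 34): a unchanged
  event 2 (t=14: SET b = 45): a unchanged
  event 3 (t=21: INC a by 11): a (absent) -> 11
  event 4 (t=25: DEL c): a unchanged
  event 5 (t=33: SET a = 39): a 11 -> 39
  event 6 (t=39: SET a = 11): a 39 -> 11
  event 7 (t=45: INC d by 7): a unchanged
  event 8 (t=55: SET b = 1): a unchanged
Final: a = 11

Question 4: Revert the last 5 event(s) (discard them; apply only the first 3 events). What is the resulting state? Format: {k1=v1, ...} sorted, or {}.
Keep first 3 events (discard last 5):
  after event 1 (t=5: SET b = 34): {b=34}
  after event 2 (t=14: SET b = 45): {b=45}
  after event 3 (t=21: INC a by 11): {a=11, b=45}

Answer: {a=11, b=45}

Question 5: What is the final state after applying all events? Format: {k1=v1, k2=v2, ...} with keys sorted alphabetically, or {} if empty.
Answer: {a=11, b=1, d=7}

Derivation:
  after event 1 (t=5: SET b = 34): {b=34}
  after event 2 (t=14: SET b = 45): {b=45}
  after event 3 (t=21: INC a by 11): {a=11, b=45}
  after event 4 (t=25: DEL c): {a=11, b=45}
  after event 5 (t=33: SET a = 39): {a=39, b=45}
  after event 6 (t=39: SET a = 11): {a=11, b=45}
  after event 7 (t=45: INC d by 7): {a=11, b=45, d=7}
  after event 8 (t=55: SET b = 1): {a=11, b=1, d=7}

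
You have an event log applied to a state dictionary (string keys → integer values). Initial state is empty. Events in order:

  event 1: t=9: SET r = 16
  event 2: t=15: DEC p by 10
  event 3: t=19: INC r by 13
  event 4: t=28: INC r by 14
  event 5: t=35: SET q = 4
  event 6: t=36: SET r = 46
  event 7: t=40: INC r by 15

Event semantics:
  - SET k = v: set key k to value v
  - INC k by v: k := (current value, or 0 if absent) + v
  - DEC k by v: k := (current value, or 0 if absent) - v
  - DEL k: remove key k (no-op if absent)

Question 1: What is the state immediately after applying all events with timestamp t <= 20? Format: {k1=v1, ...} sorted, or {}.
Answer: {p=-10, r=29}

Derivation:
Apply events with t <= 20 (3 events):
  after event 1 (t=9: SET r = 16): {r=16}
  after event 2 (t=15: DEC p by 10): {p=-10, r=16}
  after event 3 (t=19: INC r by 13): {p=-10, r=29}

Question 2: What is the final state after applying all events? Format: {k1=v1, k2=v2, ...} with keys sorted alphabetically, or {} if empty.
  after event 1 (t=9: SET r = 16): {r=16}
  after event 2 (t=15: DEC p by 10): {p=-10, r=16}
  after event 3 (t=19: INC r by 13): {p=-10, r=29}
  after event 4 (t=28: INC r by 14): {p=-10, r=43}
  after event 5 (t=35: SET q = 4): {p=-10, q=4, r=43}
  after event 6 (t=36: SET r = 46): {p=-10, q=4, r=46}
  after event 7 (t=40: INC r by 15): {p=-10, q=4, r=61}

Answer: {p=-10, q=4, r=61}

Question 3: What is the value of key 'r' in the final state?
Track key 'r' through all 7 events:
  event 1 (t=9: SET r = 16): r (absent) -> 16
  event 2 (t=15: DEC p by 10): r unchanged
  event 3 (t=19: INC r by 13): r 16 -> 29
  event 4 (t=28: INC r by 14): r 29 -> 43
  event 5 (t=35: SET q = 4): r unchanged
  event 6 (t=36: SET r = 46): r 43 -> 46
  event 7 (t=40: INC r by 15): r 46 -> 61
Final: r = 61

Answer: 61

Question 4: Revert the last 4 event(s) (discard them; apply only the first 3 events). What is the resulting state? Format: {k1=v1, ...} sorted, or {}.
Answer: {p=-10, r=29}

Derivation:
Keep first 3 events (discard last 4):
  after event 1 (t=9: SET r = 16): {r=16}
  after event 2 (t=15: DEC p by 10): {p=-10, r=16}
  after event 3 (t=19: INC r by 13): {p=-10, r=29}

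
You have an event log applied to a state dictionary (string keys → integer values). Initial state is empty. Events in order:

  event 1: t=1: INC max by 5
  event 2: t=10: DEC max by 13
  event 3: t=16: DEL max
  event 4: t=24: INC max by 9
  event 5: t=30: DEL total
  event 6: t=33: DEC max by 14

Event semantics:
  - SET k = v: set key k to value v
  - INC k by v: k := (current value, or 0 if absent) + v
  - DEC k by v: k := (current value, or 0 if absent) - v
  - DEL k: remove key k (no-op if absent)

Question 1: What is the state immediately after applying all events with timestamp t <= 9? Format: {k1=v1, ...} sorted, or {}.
Answer: {max=5}

Derivation:
Apply events with t <= 9 (1 events):
  after event 1 (t=1: INC max by 5): {max=5}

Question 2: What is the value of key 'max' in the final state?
Track key 'max' through all 6 events:
  event 1 (t=1: INC max by 5): max (absent) -> 5
  event 2 (t=10: DEC max by 13): max 5 -> -8
  event 3 (t=16: DEL max): max -8 -> (absent)
  event 4 (t=24: INC max by 9): max (absent) -> 9
  event 5 (t=30: DEL total): max unchanged
  event 6 (t=33: DEC max by 14): max 9 -> -5
Final: max = -5

Answer: -5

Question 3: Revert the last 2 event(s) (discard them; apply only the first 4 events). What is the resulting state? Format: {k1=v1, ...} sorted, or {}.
Answer: {max=9}

Derivation:
Keep first 4 events (discard last 2):
  after event 1 (t=1: INC max by 5): {max=5}
  after event 2 (t=10: DEC max by 13): {max=-8}
  after event 3 (t=16: DEL max): {}
  after event 4 (t=24: INC max by 9): {max=9}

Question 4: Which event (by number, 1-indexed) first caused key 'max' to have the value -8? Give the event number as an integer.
Looking for first event where max becomes -8:
  event 1: max = 5
  event 2: max 5 -> -8  <-- first match

Answer: 2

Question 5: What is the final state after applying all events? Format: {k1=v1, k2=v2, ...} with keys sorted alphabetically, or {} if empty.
Answer: {max=-5}

Derivation:
  after event 1 (t=1: INC max by 5): {max=5}
  after event 2 (t=10: DEC max by 13): {max=-8}
  after event 3 (t=16: DEL max): {}
  after event 4 (t=24: INC max by 9): {max=9}
  after event 5 (t=30: DEL total): {max=9}
  after event 6 (t=33: DEC max by 14): {max=-5}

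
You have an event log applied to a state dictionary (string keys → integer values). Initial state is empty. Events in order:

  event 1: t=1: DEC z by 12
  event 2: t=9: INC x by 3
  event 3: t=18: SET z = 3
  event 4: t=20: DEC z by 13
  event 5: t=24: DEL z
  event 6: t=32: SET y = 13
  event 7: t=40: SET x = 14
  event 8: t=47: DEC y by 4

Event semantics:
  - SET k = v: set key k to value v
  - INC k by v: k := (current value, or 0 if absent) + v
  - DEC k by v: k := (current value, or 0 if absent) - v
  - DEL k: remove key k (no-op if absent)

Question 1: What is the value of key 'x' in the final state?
Track key 'x' through all 8 events:
  event 1 (t=1: DEC z by 12): x unchanged
  event 2 (t=9: INC x by 3): x (absent) -> 3
  event 3 (t=18: SET z = 3): x unchanged
  event 4 (t=20: DEC z by 13): x unchanged
  event 5 (t=24: DEL z): x unchanged
  event 6 (t=32: SET y = 13): x unchanged
  event 7 (t=40: SET x = 14): x 3 -> 14
  event 8 (t=47: DEC y by 4): x unchanged
Final: x = 14

Answer: 14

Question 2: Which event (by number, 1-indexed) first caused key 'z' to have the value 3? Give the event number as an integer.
Answer: 3

Derivation:
Looking for first event where z becomes 3:
  event 1: z = -12
  event 2: z = -12
  event 3: z -12 -> 3  <-- first match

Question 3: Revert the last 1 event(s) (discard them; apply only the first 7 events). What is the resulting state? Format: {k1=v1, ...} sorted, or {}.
Keep first 7 events (discard last 1):
  after event 1 (t=1: DEC z by 12): {z=-12}
  after event 2 (t=9: INC x by 3): {x=3, z=-12}
  after event 3 (t=18: SET z = 3): {x=3, z=3}
  after event 4 (t=20: DEC z by 13): {x=3, z=-10}
  after event 5 (t=24: DEL z): {x=3}
  after event 6 (t=32: SET y = 13): {x=3, y=13}
  after event 7 (t=40: SET x = 14): {x=14, y=13}

Answer: {x=14, y=13}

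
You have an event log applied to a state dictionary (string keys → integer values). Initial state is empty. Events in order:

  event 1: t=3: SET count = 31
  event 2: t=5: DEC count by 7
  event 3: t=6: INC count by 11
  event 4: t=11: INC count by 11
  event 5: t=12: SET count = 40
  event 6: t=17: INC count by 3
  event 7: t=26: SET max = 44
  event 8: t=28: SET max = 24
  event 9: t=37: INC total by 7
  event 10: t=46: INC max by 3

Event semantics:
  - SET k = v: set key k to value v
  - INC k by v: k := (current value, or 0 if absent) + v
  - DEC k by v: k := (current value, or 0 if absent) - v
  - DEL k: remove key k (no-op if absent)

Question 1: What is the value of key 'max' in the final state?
Answer: 27

Derivation:
Track key 'max' through all 10 events:
  event 1 (t=3: SET count = 31): max unchanged
  event 2 (t=5: DEC count by 7): max unchanged
  event 3 (t=6: INC count by 11): max unchanged
  event 4 (t=11: INC count by 11): max unchanged
  event 5 (t=12: SET count = 40): max unchanged
  event 6 (t=17: INC count by 3): max unchanged
  event 7 (t=26: SET max = 44): max (absent) -> 44
  event 8 (t=28: SET max = 24): max 44 -> 24
  event 9 (t=37: INC total by 7): max unchanged
  event 10 (t=46: INC max by 3): max 24 -> 27
Final: max = 27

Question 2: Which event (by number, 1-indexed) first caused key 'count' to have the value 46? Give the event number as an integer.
Looking for first event where count becomes 46:
  event 1: count = 31
  event 2: count = 24
  event 3: count = 35
  event 4: count 35 -> 46  <-- first match

Answer: 4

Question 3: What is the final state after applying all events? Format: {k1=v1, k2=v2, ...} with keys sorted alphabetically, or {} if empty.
  after event 1 (t=3: SET count = 31): {count=31}
  after event 2 (t=5: DEC count by 7): {count=24}
  after event 3 (t=6: INC count by 11): {count=35}
  after event 4 (t=11: INC count by 11): {count=46}
  after event 5 (t=12: SET count = 40): {count=40}
  after event 6 (t=17: INC count by 3): {count=43}
  after event 7 (t=26: SET max = 44): {count=43, max=44}
  after event 8 (t=28: SET max = 24): {count=43, max=24}
  after event 9 (t=37: INC total by 7): {count=43, max=24, total=7}
  after event 10 (t=46: INC max by 3): {count=43, max=27, total=7}

Answer: {count=43, max=27, total=7}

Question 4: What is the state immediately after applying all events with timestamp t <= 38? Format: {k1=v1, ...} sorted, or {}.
Answer: {count=43, max=24, total=7}

Derivation:
Apply events with t <= 38 (9 events):
  after event 1 (t=3: SET count = 31): {count=31}
  after event 2 (t=5: DEC count by 7): {count=24}
  after event 3 (t=6: INC count by 11): {count=35}
  after event 4 (t=11: INC count by 11): {count=46}
  after event 5 (t=12: SET count = 40): {count=40}
  after event 6 (t=17: INC count by 3): {count=43}
  after event 7 (t=26: SET max = 44): {count=43, max=44}
  after event 8 (t=28: SET max = 24): {count=43, max=24}
  after event 9 (t=37: INC total by 7): {count=43, max=24, total=7}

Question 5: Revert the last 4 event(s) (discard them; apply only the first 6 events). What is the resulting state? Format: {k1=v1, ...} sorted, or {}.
Answer: {count=43}

Derivation:
Keep first 6 events (discard last 4):
  after event 1 (t=3: SET count = 31): {count=31}
  after event 2 (t=5: DEC count by 7): {count=24}
  after event 3 (t=6: INC count by 11): {count=35}
  after event 4 (t=11: INC count by 11): {count=46}
  after event 5 (t=12: SET count = 40): {count=40}
  after event 6 (t=17: INC count by 3): {count=43}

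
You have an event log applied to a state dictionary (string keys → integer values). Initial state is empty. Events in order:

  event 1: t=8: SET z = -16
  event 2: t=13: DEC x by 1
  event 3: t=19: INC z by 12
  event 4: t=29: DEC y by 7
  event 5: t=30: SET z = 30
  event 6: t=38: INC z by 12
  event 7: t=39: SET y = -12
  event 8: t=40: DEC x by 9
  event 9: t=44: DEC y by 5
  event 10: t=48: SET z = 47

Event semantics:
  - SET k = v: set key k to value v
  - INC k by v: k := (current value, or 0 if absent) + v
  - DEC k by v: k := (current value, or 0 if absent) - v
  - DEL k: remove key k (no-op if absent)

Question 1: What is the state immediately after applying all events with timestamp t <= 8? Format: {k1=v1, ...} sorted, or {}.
Apply events with t <= 8 (1 events):
  after event 1 (t=8: SET z = -16): {z=-16}

Answer: {z=-16}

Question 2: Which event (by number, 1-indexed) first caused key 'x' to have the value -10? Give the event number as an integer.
Answer: 8

Derivation:
Looking for first event where x becomes -10:
  event 2: x = -1
  event 3: x = -1
  event 4: x = -1
  event 5: x = -1
  event 6: x = -1
  event 7: x = -1
  event 8: x -1 -> -10  <-- first match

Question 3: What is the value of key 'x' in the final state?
Track key 'x' through all 10 events:
  event 1 (t=8: SET z = -16): x unchanged
  event 2 (t=13: DEC x by 1): x (absent) -> -1
  event 3 (t=19: INC z by 12): x unchanged
  event 4 (t=29: DEC y by 7): x unchanged
  event 5 (t=30: SET z = 30): x unchanged
  event 6 (t=38: INC z by 12): x unchanged
  event 7 (t=39: SET y = -12): x unchanged
  event 8 (t=40: DEC x by 9): x -1 -> -10
  event 9 (t=44: DEC y by 5): x unchanged
  event 10 (t=48: SET z = 47): x unchanged
Final: x = -10

Answer: -10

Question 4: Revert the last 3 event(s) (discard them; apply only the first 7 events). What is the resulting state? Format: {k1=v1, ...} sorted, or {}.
Keep first 7 events (discard last 3):
  after event 1 (t=8: SET z = -16): {z=-16}
  after event 2 (t=13: DEC x by 1): {x=-1, z=-16}
  after event 3 (t=19: INC z by 12): {x=-1, z=-4}
  after event 4 (t=29: DEC y by 7): {x=-1, y=-7, z=-4}
  after event 5 (t=30: SET z = 30): {x=-1, y=-7, z=30}
  after event 6 (t=38: INC z by 12): {x=-1, y=-7, z=42}
  after event 7 (t=39: SET y = -12): {x=-1, y=-12, z=42}

Answer: {x=-1, y=-12, z=42}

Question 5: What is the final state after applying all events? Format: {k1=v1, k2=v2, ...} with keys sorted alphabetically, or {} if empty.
  after event 1 (t=8: SET z = -16): {z=-16}
  after event 2 (t=13: DEC x by 1): {x=-1, z=-16}
  after event 3 (t=19: INC z by 12): {x=-1, z=-4}
  after event 4 (t=29: DEC y by 7): {x=-1, y=-7, z=-4}
  after event 5 (t=30: SET z = 30): {x=-1, y=-7, z=30}
  after event 6 (t=38: INC z by 12): {x=-1, y=-7, z=42}
  after event 7 (t=39: SET y = -12): {x=-1, y=-12, z=42}
  after event 8 (t=40: DEC x by 9): {x=-10, y=-12, z=42}
  after event 9 (t=44: DEC y by 5): {x=-10, y=-17, z=42}
  after event 10 (t=48: SET z = 47): {x=-10, y=-17, z=47}

Answer: {x=-10, y=-17, z=47}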